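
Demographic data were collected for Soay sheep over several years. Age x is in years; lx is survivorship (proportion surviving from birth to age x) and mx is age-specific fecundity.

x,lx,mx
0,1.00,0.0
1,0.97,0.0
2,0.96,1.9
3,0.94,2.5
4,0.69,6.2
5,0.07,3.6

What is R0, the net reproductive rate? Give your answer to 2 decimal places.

8.70

lx·mx by age: 0, 0, 1.824, 2.35, 4.278, 0.252
R0 = Σ lx·mx = 8.704 → 8.70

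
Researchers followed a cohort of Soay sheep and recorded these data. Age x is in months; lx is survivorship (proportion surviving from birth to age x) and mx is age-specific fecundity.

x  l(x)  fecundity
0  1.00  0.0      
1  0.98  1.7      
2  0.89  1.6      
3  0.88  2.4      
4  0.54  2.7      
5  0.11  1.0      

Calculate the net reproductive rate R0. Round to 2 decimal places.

lx·mx by age: 0, 1.666, 1.424, 2.112, 1.458, 0.11
R0 = Σ lx·mx = 6.77 → 6.77

6.77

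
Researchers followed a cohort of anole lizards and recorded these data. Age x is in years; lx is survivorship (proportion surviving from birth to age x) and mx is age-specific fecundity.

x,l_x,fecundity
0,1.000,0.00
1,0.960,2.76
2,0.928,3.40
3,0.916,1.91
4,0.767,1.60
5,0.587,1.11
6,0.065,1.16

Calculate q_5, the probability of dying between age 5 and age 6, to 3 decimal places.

q_5 = (l_5 − l_6) / l_5 = (0.587 − 0.065) / 0.587
     = 0.522 / 0.587 = 0.889267… → 0.889

0.889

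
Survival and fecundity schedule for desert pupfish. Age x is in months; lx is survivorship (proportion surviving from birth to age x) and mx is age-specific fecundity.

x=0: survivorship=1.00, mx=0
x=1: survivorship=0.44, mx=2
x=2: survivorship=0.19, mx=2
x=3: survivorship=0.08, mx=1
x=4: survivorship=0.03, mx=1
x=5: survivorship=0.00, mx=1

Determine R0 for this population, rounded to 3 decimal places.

1.370

lx·mx by age: 0, 0.88, 0.38, 0.08, 0.03, 0
R0 = Σ lx·mx = 1.37 → 1.370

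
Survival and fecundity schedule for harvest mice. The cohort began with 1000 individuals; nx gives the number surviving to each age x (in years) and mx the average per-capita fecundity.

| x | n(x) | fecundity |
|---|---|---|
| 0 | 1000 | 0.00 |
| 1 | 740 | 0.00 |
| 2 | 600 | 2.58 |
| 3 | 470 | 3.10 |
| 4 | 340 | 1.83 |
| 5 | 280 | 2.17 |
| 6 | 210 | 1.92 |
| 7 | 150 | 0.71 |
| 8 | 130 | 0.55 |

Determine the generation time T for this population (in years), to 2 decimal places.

3.47

lx = nx/n0 = nx/1000: 1, 0.74, 0.6, 0.47, 0.34, 0.28, 0.21, 0.15, 0.13
lx·mx: 0, 0, 1.548, 1.457, 0.6222, 0.6076, 0.4032, 0.1065, 0.0715 → R0 = 4.816
x·lx·mx: 0, 0, 3.096, 4.371, 2.4888, 3.038, 2.4192, 0.7455, 0.572 → Σ = 16.7305
T = 16.7305 / 4.816 = 3.473941… → 3.47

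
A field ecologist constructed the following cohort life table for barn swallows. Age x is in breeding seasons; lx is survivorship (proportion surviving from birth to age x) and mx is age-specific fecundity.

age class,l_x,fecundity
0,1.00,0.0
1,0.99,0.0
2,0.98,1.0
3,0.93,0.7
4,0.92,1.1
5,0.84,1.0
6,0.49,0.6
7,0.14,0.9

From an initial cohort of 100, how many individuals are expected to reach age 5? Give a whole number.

Expected survivors = N0 · l_5 = 100 × 0.84 = 84 → 84

84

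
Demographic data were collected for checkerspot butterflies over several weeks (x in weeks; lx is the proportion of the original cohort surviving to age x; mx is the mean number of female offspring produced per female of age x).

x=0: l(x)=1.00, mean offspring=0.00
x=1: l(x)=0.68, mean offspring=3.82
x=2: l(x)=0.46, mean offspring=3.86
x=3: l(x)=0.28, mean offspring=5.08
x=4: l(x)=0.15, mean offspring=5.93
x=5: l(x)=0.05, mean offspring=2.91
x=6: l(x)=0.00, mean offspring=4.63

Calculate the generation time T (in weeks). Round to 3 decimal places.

2.152

lx·mx: 0, 2.5976, 1.7756, 1.4224, 0.8895, 0.1455, 0 → R0 = 6.8306
x·lx·mx: 0, 2.5976, 3.5512, 4.2672, 3.558, 0.7275, 0 → Σ = 14.7015
T = 14.7015 / 6.8306 = 2.1523… → 2.152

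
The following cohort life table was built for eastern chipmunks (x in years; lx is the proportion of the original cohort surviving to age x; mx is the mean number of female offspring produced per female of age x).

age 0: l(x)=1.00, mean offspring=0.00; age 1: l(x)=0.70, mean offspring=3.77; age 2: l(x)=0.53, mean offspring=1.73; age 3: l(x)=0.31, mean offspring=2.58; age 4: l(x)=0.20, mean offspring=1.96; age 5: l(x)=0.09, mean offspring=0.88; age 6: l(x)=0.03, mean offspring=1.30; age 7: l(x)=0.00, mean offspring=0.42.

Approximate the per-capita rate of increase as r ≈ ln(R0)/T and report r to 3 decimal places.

R0 = Σ lx·mx = 0 + 2.639 + 0.9169 + 0.7998 + 0.392 + 0.0792 + 0.039 + 0 = 4.8659
Σ x·lx·mx = 9.0702; T = 9.0702/4.8659 = 1.86403…
r ≈ ln(R0)/T = ln(4.8659)/1.86403… = 0.84883… → 0.849

0.849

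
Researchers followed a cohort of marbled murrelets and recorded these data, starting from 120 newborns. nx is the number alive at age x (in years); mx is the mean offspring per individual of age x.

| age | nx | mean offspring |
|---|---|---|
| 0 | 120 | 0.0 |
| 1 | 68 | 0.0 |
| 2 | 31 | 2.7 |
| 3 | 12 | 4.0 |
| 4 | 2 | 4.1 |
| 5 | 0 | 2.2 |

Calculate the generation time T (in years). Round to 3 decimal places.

lx = nx/n0 = nx/120: 1, 0.56667…, 0.25833…, 0.1, 0.01667…, 0
lx·mx: 0, 0, 0.6975…, 0.4, 0.068333…, 0 → R0 = 1.165833…
x·lx·mx: 0, 0, 1.395…, 1.2, 0.273333…, 0 → Σ = 2.868333…
T = 2.868333… / 1.165833… = 2.460329… → 2.460

2.460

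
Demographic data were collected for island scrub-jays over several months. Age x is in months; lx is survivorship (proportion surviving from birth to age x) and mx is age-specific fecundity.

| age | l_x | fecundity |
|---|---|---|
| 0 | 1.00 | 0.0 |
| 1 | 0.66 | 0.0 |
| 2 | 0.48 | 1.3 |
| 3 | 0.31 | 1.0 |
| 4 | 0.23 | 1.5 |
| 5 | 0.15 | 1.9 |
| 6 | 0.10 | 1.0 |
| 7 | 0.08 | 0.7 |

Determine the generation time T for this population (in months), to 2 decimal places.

lx·mx: 0, 0, 0.624, 0.31, 0.345, 0.285, 0.1, 0.056 → R0 = 1.72
x·lx·mx: 0, 0, 1.248, 0.93, 1.38, 1.425, 0.6, 0.392 → Σ = 5.975
T = 5.975 / 1.72 = 3.473837… → 3.47

3.47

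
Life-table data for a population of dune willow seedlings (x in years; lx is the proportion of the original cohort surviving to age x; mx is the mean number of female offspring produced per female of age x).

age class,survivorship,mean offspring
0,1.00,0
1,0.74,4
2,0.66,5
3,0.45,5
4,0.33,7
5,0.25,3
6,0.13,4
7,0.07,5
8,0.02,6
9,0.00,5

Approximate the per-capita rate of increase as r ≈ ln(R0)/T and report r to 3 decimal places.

0.887

R0 = Σ lx·mx = 0 + 2.96 + 3.3 + 2.25 + 2.31 + 0.75 + 0.52 + 0.35 + 0.12 + 0 = 12.56
Σ x·lx·mx = 35.83; T = 35.83/12.56 = 2.85271…
r ≈ ln(R0)/T = ln(12.56)/2.85271… = 0.88706… → 0.887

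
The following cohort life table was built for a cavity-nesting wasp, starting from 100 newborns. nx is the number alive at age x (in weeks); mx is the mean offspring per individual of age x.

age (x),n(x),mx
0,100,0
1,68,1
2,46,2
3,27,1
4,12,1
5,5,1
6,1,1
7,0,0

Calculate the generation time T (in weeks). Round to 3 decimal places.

lx = nx/n0 = nx/100: 1, 0.68, 0.46, 0.27, 0.12, 0.05, 0.01, 0
lx·mx: 0, 0.68, 0.92, 0.27, 0.12, 0.05, 0.01, 0 → R0 = 2.05
x·lx·mx: 0, 0.68, 1.84, 0.81, 0.48, 0.25, 0.06, 0 → Σ = 4.12
T = 4.12 / 2.05 = 2.009756… → 2.010

2.010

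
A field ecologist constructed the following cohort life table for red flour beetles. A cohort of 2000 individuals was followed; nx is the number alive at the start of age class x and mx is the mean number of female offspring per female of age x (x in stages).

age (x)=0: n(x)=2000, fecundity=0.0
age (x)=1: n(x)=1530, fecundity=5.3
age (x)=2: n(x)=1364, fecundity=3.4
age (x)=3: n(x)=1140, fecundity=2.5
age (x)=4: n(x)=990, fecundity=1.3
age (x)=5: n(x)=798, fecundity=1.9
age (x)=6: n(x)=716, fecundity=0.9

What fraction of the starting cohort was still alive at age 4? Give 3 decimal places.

0.495

l_4 = n_4/n_0 = 990/2000 = 0.495 → 0.495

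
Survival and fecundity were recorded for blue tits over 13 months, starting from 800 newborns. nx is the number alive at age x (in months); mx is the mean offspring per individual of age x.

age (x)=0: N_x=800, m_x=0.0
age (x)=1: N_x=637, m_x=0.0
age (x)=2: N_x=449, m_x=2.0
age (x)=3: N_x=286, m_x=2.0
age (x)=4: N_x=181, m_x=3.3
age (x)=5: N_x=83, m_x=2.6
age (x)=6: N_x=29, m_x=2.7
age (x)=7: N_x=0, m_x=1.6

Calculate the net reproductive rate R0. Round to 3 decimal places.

lx = nx/n0 = nx/800: 1, 0.79625, 0.56125, 0.3575, 0.22625, 0.10375, 0.03625, 0
lx·mx by age: 0, 0, 1.1225, 0.715, 0.746625, 0.26975, 0.097875, 0
R0 = Σ lx·mx = 2.95175 → 2.952

2.952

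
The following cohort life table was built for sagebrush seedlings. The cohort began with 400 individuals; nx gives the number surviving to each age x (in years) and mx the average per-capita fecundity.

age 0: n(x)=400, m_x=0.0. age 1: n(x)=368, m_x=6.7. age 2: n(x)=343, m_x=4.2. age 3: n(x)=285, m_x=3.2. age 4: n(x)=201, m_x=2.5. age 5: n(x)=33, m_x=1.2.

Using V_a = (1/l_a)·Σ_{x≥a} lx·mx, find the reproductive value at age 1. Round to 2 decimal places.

14.57

lx = nx/n0 = nx/400: 1, 0.92, 0.8575, 0.7125, 0.5025, 0.0825
lx·mx for x ≥ 1: 6.164, 3.6015, 2.28, 1.25625, 0.099 → sum = 13.40075
V_1 = 13.40075 / l_1 = 13.40075 / 0.92 = 14.566033… → 14.57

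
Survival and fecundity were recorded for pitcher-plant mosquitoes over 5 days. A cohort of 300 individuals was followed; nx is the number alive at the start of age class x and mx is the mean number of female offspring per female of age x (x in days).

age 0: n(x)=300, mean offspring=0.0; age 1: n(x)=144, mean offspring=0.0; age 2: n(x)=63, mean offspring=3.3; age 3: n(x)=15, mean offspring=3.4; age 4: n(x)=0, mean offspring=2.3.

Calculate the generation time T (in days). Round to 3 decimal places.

2.197

lx = nx/n0 = nx/300: 1, 0.48, 0.21, 0.05, 0
lx·mx: 0, 0, 0.693, 0.17, 0 → R0 = 0.863
x·lx·mx: 0, 0, 1.386, 0.51, 0 → Σ = 1.896
T = 1.896 / 0.863 = 2.196987… → 2.197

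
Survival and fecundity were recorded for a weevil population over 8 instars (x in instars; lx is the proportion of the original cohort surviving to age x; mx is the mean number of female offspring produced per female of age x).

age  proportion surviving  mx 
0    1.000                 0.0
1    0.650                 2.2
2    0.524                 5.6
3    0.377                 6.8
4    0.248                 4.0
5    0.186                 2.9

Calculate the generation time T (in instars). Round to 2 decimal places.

lx·mx: 0, 1.43, 2.9344, 2.5636, 0.992, 0.5394 → R0 = 8.4594
x·lx·mx: 0, 1.43, 5.8688, 7.6908, 3.968, 2.697 → Σ = 21.6546
T = 21.6546 / 8.4594 = 2.559827… → 2.56

2.56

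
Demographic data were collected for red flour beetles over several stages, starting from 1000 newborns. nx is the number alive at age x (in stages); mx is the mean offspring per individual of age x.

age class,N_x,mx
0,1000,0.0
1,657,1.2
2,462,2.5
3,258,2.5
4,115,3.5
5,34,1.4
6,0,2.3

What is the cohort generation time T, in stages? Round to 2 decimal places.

2.26

lx = nx/n0 = nx/1000: 1, 0.657, 0.462, 0.258, 0.115, 0.034, 0
lx·mx: 0, 0.7884, 1.155, 0.645, 0.4025, 0.0476, 0 → R0 = 3.0385
x·lx·mx: 0, 0.7884, 2.31, 1.935, 1.61, 0.238, 0 → Σ = 6.8814
T = 6.8814 / 3.0385 = 2.264736… → 2.26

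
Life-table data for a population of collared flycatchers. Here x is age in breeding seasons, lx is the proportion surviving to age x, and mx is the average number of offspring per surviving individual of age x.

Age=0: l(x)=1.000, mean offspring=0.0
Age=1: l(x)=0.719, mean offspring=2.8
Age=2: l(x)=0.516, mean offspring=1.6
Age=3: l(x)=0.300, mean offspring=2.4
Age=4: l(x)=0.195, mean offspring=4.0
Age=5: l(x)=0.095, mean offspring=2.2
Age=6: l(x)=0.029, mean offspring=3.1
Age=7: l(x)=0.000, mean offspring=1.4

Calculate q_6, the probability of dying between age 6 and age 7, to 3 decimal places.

q_6 = (l_6 − l_7) / l_6 = (0.029 − 0) / 0.029
     = 0.029 / 0.029 = 1 → 1.000

1.000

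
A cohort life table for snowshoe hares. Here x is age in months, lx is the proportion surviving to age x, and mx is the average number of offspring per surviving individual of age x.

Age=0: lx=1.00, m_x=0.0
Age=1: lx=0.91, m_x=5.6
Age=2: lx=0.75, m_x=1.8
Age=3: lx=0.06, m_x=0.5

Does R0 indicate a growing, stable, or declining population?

growing

R0 = Σ lx·mx = 0 + 5.096 + 1.35 + 0.03 = 6.476
R0 > 1, so the population is growing.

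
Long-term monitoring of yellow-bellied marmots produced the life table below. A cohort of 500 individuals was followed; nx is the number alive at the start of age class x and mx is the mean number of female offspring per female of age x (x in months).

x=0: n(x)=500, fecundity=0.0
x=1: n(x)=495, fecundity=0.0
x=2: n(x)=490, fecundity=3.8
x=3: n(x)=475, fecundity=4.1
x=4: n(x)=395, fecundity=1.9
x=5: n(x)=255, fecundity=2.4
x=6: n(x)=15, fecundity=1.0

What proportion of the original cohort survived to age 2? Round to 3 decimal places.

0.980

l_2 = n_2/n_0 = 490/500 = 0.98 → 0.980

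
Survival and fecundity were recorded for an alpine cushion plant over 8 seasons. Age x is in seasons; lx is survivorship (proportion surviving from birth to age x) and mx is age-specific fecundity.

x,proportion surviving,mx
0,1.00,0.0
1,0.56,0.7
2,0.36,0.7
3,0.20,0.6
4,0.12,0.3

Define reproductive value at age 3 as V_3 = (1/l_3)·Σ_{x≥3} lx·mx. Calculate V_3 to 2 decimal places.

0.78

lx·mx for x ≥ 3: 0.12, 0.036 → sum = 0.156
V_3 = 0.156 / l_3 = 0.156 / 0.2 = 0.78 → 0.78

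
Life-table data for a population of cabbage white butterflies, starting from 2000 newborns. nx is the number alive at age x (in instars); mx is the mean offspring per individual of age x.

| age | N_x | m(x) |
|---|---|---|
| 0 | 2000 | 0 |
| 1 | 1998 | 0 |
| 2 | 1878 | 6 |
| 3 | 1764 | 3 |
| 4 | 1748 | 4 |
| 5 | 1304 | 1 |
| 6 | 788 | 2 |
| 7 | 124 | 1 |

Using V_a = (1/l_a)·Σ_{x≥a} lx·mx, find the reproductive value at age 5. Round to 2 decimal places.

2.30

lx = nx/n0 = nx/2000: 1, 0.999, 0.939, 0.882, 0.874, 0.652, 0.394, 0.062
lx·mx for x ≥ 5: 0.652, 0.788, 0.062 → sum = 1.502
V_5 = 1.502 / l_5 = 1.502 / 0.652 = 2.303681… → 2.30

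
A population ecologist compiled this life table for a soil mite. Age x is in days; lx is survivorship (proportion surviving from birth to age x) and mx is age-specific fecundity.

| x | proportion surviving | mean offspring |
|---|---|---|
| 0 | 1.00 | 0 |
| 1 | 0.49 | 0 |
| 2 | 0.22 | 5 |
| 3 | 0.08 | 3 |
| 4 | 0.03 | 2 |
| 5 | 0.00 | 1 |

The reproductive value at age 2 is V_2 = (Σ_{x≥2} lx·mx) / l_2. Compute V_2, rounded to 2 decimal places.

6.36

lx·mx for x ≥ 2: 1.1, 0.24, 0.06, 0 → sum = 1.4
V_2 = 1.4 / l_2 = 1.4 / 0.22 = 6.363636… → 6.36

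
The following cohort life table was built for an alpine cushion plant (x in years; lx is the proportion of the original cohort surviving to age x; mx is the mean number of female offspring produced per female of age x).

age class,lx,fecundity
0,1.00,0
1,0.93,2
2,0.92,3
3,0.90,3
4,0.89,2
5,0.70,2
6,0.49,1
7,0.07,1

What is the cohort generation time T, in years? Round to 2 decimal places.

lx·mx: 0, 1.86, 2.76, 2.7, 1.78, 1.4, 0.49, 0.07 → R0 = 11.06
x·lx·mx: 0, 1.86, 5.52, 8.1, 7.12, 7, 2.94, 0.49 → Σ = 33.03
T = 33.03 / 11.06 = 2.986438… → 2.99

2.99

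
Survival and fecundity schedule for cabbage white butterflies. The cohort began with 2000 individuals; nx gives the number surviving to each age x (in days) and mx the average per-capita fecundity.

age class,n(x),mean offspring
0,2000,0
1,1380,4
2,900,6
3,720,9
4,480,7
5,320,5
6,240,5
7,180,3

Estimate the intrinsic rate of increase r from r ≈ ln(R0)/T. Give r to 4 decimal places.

0.8798

lx = nx/n0 = nx/2000: 1, 0.69, 0.45, 0.36, 0.24, 0.16, 0.12, 0.09
R0 = Σ lx·mx = 0 + 2.76 + 2.7 + 3.24 + 1.68 + 0.8 + 0.6 + 0.27 = 12.05
Σ x·lx·mx = 34.09; T = 34.09/12.05 = 2.82905…
r ≈ ln(R0)/T = ln(12.05)/2.82905… = 0.879825… → 0.8798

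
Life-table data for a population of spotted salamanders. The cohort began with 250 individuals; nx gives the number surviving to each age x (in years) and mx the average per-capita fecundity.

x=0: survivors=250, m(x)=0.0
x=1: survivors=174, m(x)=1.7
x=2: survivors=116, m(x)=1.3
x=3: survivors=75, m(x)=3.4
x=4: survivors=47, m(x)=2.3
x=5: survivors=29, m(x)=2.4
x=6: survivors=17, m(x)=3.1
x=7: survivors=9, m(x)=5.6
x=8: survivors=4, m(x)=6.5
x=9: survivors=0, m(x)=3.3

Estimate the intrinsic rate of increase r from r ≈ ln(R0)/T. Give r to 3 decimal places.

lx = nx/n0 = nx/250: 1, 0.696, 0.464, 0.3, 0.188, 0.116, 0.068, 0.036, 0.016, 0
R0 = Σ lx·mx = 0 + 1.1832 + 0.6032 + 1.02 + 0.4324 + 0.2784 + 0.2108 + 0.2016 + 0.104 + 0 = 4.0336
Σ x·lx·mx = 12.0792; T = 12.0792/4.0336 = 2.99464…
r ≈ ln(R0)/T = ln(4.0336)/2.99464… = 0.46572… → 0.466

0.466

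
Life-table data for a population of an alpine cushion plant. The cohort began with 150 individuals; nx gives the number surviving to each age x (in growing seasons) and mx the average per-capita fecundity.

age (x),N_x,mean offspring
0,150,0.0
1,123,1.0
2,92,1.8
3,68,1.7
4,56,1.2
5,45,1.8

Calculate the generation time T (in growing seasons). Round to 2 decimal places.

2.67

lx = nx/n0 = nx/150: 1, 0.82, 0.61333…, 0.45333…, 0.37333…, 0.3
lx·mx: 0, 0.82, 1.104…, 0.770667…, 0.448…, 0.54 → R0 = 3.682667…
x·lx·mx: 0, 0.82, 2.208…, 2.312…, 1.792…, 2.7 → Σ = 9.832…
T = 9.832… / 3.682667… = 2.669804… → 2.67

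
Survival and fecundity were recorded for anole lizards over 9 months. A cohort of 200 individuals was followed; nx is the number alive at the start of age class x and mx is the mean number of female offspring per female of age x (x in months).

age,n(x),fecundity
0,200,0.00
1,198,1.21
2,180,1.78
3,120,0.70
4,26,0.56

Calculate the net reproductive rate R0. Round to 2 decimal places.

lx = nx/n0 = nx/200: 1, 0.99, 0.9, 0.6, 0.13
lx·mx by age: 0, 1.1979, 1.602, 0.42, 0.0728
R0 = Σ lx·mx = 3.2927 → 3.29

3.29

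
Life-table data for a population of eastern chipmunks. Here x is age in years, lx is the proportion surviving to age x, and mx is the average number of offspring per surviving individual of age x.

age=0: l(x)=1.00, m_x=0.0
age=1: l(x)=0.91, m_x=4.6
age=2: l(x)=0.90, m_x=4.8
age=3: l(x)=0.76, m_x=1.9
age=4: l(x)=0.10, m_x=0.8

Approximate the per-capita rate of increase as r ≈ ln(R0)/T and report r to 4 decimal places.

R0 = Σ lx·mx = 0 + 4.186 + 4.32 + 1.444 + 0.08 = 10.03
Σ x·lx·mx = 17.478; T = 17.478/10.03 = 1.74257…
r ≈ ln(R0)/T = ln(10.03)/1.74257… = 1.32309… → 1.3231

1.3231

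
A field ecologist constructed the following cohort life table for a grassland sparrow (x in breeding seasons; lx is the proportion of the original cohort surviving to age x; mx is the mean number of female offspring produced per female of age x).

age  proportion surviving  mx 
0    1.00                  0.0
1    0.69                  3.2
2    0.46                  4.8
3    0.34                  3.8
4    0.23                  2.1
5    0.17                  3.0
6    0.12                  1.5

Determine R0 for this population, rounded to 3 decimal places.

6.881

lx·mx by age: 0, 2.208, 2.208, 1.292, 0.483, 0.51, 0.18
R0 = Σ lx·mx = 6.881 → 6.881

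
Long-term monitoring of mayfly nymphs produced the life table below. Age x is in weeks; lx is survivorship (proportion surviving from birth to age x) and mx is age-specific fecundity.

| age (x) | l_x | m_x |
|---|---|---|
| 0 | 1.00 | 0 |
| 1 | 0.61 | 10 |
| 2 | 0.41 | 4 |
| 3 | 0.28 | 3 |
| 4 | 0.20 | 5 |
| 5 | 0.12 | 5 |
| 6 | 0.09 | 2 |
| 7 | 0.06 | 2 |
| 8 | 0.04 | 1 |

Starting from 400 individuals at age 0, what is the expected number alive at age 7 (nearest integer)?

24

Expected survivors = N0 · l_7 = 400 × 0.06 = 24 → 24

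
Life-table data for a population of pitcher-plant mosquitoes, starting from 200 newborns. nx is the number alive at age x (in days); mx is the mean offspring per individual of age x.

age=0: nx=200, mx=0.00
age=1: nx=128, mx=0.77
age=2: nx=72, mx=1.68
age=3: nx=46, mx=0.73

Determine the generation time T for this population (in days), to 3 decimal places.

lx = nx/n0 = nx/200: 1, 0.64, 0.36, 0.23
lx·mx: 0, 0.4928, 0.6048, 0.1679 → R0 = 1.2655
x·lx·mx: 0, 0.4928, 1.2096, 0.5037 → Σ = 2.2061
T = 2.2061 / 1.2655 = 1.743264… → 1.743

1.743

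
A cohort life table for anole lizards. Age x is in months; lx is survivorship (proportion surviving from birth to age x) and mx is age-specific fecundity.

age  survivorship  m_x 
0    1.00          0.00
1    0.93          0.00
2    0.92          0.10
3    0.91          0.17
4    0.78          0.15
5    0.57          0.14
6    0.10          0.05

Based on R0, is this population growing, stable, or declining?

R0 = Σ lx·mx = 0 + 0 + 0.092 + 0.1547 + 0.117 + 0.0798 + 0.005 = 0.4485
R0 < 1, so the population is declining.

declining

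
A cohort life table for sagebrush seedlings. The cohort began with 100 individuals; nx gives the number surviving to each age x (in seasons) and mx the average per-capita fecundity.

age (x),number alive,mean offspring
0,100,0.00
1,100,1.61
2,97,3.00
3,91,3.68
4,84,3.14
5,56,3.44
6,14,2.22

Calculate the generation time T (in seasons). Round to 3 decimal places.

3.101

lx = nx/n0 = nx/100: 1, 1, 0.97, 0.91, 0.84, 0.56, 0.14
lx·mx: 0, 1.61, 2.91, 3.3488, 2.6376, 1.9264, 0.3108 → R0 = 12.7436
x·lx·mx: 0, 1.61, 5.82, 10.0464, 10.5504, 9.632, 1.8648 → Σ = 39.5236
T = 39.5236 / 12.7436 = 3.101447… → 3.101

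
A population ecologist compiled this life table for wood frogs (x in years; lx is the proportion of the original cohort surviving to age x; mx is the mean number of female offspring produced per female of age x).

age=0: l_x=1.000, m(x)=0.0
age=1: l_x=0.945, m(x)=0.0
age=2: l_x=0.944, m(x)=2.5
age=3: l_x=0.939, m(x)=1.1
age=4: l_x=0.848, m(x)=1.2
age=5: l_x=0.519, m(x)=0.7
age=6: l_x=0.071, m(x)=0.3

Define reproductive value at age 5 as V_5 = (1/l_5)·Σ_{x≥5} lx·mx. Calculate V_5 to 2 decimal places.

lx·mx for x ≥ 5: 0.3633, 0.0213 → sum = 0.3846
V_5 = 0.3846 / l_5 = 0.3846 / 0.519 = 0.74104… → 0.74

0.74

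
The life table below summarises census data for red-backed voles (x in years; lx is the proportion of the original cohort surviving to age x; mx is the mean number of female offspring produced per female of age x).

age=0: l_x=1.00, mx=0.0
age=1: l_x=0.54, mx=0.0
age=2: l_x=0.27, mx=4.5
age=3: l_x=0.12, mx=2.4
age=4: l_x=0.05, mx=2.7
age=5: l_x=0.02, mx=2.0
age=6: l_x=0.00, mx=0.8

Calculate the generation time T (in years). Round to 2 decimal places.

lx·mx: 0, 0, 1.215, 0.288, 0.135, 0.04, 0 → R0 = 1.678
x·lx·mx: 0, 0, 2.43, 0.864, 0.54, 0.2, 0 → Σ = 4.034
T = 4.034 / 1.678 = 2.404052… → 2.40

2.40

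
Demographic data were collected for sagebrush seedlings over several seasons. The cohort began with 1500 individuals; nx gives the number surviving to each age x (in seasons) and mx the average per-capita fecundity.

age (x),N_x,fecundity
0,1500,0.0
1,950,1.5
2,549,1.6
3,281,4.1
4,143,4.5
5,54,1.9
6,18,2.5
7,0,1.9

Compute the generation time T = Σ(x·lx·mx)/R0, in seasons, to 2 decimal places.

2.35

lx = nx/n0 = nx/1500: 1, 0.63333…, 0.366, 0.18733…, 0.09533…, 0.036, 0.012, 0
lx·mx: 0, 0.95…, 0.5856, 0.768067…, 0.429…, 0.0684, 0.03, 0 → R0 = 2.831067…
x·lx·mx: 0, 0.95…, 1.1712, 2.3042…, 1.716…, 0.342, 0.18, 0 → Σ = 6.6634…
T = 6.6634… / 2.831067… = 2.353671… → 2.35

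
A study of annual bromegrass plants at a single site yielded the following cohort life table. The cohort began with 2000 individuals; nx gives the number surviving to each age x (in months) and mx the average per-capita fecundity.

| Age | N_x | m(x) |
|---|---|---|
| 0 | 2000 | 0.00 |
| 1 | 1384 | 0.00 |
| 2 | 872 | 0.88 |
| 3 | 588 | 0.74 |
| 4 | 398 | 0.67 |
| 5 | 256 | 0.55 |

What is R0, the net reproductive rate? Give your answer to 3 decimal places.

0.805

lx = nx/n0 = nx/2000: 1, 0.692, 0.436, 0.294, 0.199, 0.128
lx·mx by age: 0, 0, 0.38368, 0.21756, 0.13333, 0.0704
R0 = Σ lx·mx = 0.80497 → 0.805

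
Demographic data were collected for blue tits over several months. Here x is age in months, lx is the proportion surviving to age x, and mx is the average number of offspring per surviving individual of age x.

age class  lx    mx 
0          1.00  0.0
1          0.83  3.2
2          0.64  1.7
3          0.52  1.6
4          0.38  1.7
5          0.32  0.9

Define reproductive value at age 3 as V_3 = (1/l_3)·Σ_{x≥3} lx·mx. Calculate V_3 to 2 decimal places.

lx·mx for x ≥ 3: 0.832, 0.646, 0.288 → sum = 1.766
V_3 = 1.766 / l_3 = 1.766 / 0.52 = 3.396154… → 3.40

3.40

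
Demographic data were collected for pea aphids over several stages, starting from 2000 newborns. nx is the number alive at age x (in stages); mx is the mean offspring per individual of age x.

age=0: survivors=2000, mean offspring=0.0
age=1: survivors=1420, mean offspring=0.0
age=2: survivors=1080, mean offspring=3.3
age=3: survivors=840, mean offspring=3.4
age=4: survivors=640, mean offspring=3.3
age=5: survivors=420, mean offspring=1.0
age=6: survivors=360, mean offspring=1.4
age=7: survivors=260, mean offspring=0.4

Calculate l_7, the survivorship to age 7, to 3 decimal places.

0.130

l_7 = n_7/n_0 = 260/2000 = 0.13 → 0.130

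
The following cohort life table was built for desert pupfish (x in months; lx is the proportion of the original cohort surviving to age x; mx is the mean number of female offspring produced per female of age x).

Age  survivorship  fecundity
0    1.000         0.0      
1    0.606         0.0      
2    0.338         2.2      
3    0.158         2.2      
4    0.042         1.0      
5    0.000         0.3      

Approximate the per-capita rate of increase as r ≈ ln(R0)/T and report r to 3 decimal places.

0.053

R0 = Σ lx·mx = 0 + 0 + 0.7436 + 0.3476 + 0.042 + 0 = 1.1332
Σ x·lx·mx = 2.698; T = 2.698/1.1332 = 2.38087…
r ≈ ln(R0)/T = ln(1.1332)/2.38087… = 0.05252… → 0.053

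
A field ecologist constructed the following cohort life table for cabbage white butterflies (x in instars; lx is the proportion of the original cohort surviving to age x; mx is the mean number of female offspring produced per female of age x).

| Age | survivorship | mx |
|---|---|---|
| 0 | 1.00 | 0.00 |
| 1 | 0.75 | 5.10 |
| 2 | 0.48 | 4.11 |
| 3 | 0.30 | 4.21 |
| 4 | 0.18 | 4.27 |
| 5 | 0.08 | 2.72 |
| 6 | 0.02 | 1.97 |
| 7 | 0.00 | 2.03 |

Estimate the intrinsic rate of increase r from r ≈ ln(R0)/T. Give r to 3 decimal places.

1.059

R0 = Σ lx·mx = 0 + 3.825 + 1.9728 + 1.263 + 0.7686 + 0.2176 + 0.0394 + 0 = 8.0864
Σ x·lx·mx = 15.9584; T = 15.9584/8.0864 = 1.97349…
r ≈ ln(R0)/T = ln(8.0864)/1.97349… = 1.05913… → 1.059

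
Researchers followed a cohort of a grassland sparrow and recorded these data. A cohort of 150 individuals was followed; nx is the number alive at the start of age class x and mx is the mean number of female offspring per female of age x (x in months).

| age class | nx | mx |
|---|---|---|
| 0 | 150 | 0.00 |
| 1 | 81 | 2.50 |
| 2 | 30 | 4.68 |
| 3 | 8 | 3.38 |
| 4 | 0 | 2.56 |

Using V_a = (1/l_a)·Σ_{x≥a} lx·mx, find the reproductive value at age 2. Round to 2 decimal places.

5.58

lx = nx/n0 = nx/150: 1, 0.54, 0.2, 0.05333…, 0
lx·mx for x ≥ 2: 0.936, 0.180267…, 0 → sum = 1.116267…
V_2 = 1.116267… / l_2 = 1.116267… / 0.2 = 5.581333… → 5.58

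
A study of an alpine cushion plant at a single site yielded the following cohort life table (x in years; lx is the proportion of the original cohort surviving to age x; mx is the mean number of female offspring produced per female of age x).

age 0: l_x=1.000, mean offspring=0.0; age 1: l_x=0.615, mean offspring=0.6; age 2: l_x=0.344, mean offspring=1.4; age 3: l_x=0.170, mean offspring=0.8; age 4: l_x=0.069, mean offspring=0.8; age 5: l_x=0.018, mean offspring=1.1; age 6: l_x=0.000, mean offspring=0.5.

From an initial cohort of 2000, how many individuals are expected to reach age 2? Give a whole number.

688

Expected survivors = N0 · l_2 = 2000 × 0.344 = 688 → 688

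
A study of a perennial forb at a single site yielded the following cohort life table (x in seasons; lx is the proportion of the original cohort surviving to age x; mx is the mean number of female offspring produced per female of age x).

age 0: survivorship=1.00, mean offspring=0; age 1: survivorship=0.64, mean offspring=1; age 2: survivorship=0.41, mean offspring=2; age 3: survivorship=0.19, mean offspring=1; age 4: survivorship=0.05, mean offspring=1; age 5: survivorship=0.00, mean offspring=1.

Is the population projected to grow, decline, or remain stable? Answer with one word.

R0 = Σ lx·mx = 0 + 0.64 + 0.82 + 0.19 + 0.05 + 0 = 1.7
R0 > 1, so the population is growing.

growing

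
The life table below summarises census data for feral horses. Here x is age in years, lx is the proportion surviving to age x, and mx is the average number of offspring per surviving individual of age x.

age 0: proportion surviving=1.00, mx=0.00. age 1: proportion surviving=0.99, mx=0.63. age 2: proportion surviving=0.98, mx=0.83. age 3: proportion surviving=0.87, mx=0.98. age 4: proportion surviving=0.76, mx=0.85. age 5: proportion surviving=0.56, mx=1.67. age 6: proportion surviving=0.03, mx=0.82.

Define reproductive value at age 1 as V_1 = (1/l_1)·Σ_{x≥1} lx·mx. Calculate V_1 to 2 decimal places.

lx·mx for x ≥ 1: 0.6237, 0.8134, 0.8526, 0.646, 0.9352, 0.0246 → sum = 3.8955
V_1 = 3.8955 / l_1 = 3.8955 / 0.99 = 3.934848… → 3.93

3.93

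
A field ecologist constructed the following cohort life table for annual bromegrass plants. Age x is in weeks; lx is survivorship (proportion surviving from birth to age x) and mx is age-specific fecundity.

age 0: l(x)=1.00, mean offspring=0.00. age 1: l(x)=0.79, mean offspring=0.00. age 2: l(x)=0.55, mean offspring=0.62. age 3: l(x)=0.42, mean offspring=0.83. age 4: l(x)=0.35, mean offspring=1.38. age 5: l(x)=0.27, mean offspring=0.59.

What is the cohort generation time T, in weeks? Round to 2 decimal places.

3.35

lx·mx: 0, 0, 0.341, 0.3486, 0.483, 0.1593 → R0 = 1.3319
x·lx·mx: 0, 0, 0.682, 1.0458, 1.932, 0.7965 → Σ = 4.4563
T = 4.4563 / 1.3319 = 3.345822… → 3.35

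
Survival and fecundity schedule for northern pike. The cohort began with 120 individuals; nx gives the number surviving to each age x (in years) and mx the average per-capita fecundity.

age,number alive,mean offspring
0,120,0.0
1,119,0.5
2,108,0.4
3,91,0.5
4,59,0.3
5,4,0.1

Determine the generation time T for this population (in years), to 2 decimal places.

lx = nx/n0 = nx/120: 1, 0.99167…, 0.9, 0.75833…, 0.49167…, 0.03333…
lx·mx: 0, 0.495833…, 0.36, 0.379167…, 0.1475…, 0.003333… → R0 = 1.385833…
x·lx·mx: 0, 0.495833…, 0.72, 1.1375…, 0.59…, 0.016667… → Σ = 2.96…
T = 2.96… / 1.385833… = 2.135899… → 2.14

2.14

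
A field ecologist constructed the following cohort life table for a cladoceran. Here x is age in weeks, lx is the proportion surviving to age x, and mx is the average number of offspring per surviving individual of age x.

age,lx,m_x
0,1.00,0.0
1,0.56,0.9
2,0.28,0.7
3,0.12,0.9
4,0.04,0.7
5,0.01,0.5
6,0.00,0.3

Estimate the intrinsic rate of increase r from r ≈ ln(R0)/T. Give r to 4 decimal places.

-0.1073

R0 = Σ lx·mx = 0 + 0.504 + 0.196 + 0.108 + 0.028 + 0.005 + 0 = 0.841
Σ x·lx·mx = 1.357; T = 1.357/0.841 = 1.61356…
r ≈ ln(R0)/T = ln(0.841)/1.61356… = -0.107318… → -0.1073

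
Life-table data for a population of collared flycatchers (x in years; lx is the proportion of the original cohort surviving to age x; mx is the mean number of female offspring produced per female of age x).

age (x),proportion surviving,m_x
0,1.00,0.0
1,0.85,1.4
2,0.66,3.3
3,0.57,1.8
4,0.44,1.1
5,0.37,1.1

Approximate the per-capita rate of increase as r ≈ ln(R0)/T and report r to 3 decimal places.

R0 = Σ lx·mx = 0 + 1.19 + 2.178 + 1.026 + 0.484 + 0.407 = 5.285
Σ x·lx·mx = 12.595; T = 12.595/5.285 = 2.38316…
r ≈ ln(R0)/T = ln(5.285)/2.38316… = 0.6986… → 0.699

0.699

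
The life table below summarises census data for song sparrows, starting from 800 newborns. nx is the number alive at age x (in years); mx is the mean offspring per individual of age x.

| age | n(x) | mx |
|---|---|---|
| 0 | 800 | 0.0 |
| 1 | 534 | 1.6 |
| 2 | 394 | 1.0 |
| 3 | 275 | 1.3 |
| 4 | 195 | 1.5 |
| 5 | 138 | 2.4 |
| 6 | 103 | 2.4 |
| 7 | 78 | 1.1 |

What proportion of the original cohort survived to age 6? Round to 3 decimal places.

l_6 = n_6/n_0 = 103/800 = 0.12875 → 0.129

0.129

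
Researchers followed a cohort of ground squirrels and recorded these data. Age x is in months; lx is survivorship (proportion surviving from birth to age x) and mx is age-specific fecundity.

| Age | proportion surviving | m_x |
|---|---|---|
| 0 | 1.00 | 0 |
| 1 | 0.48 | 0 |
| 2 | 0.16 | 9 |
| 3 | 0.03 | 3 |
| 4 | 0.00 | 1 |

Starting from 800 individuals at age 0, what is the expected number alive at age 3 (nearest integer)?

24

Expected survivors = N0 · l_3 = 800 × 0.03 = 24 → 24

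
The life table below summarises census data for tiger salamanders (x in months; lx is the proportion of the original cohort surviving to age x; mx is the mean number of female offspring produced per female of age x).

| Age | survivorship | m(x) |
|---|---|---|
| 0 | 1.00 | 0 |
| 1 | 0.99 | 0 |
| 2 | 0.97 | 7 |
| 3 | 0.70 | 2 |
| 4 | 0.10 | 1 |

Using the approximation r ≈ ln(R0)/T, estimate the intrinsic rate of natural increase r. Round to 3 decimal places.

R0 = Σ lx·mx = 0 + 0 + 6.79 + 1.4 + 0.1 = 8.29
Σ x·lx·mx = 18.18; T = 18.18/8.29 = 2.193…
r ≈ ln(R0)/T = ln(8.29)/2.193… = 0.96445… → 0.964

0.964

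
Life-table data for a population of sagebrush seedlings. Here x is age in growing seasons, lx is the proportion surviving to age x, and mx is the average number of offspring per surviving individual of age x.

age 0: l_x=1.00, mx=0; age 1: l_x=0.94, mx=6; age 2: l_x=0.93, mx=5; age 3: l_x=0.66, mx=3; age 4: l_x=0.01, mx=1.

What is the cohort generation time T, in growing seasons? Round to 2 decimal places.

1.70

lx·mx: 0, 5.64, 4.65, 1.98, 0.01 → R0 = 12.28
x·lx·mx: 0, 5.64, 9.3, 5.94, 0.04 → Σ = 20.92
T = 20.92 / 12.28 = 1.703583… → 1.70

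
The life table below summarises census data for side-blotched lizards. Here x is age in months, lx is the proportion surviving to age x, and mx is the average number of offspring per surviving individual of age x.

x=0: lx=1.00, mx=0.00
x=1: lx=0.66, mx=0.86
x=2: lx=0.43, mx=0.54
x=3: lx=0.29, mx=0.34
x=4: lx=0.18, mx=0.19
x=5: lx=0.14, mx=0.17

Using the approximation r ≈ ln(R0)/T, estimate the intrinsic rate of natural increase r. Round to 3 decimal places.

-0.027

R0 = Σ lx·mx = 0 + 0.5676 + 0.2322 + 0.0986 + 0.0342 + 0.0238 = 0.9564
Σ x·lx·mx = 1.5836; T = 1.5836/0.9564 = 1.65579…
r ≈ ln(R0)/T = ln(0.9564)/1.65579… = -0.02692… → -0.027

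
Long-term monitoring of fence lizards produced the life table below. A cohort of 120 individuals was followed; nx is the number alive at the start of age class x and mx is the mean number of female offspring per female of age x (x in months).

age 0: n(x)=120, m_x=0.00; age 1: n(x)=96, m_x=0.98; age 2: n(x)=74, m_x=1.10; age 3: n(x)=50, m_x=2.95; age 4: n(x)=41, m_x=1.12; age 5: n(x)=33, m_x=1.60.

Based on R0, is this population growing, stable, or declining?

lx = nx/n0 = nx/120: 1, 0.8, 0.61667…, 0.41667…, 0.34167…, 0.275
R0 = Σ lx·mx = 0 + 0.784 + 0.678333… + 1.229167… + 0.382667… + 0.44 = 3.514167…
R0 > 1, so the population is growing.

growing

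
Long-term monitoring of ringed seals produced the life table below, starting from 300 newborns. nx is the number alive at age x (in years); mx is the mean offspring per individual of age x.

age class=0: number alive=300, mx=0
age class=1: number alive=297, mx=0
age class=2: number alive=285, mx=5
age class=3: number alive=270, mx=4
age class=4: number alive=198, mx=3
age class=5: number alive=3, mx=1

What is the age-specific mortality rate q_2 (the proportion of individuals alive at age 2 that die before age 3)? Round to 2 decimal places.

0.05

lx = nx/n0 = nx/300: 1, 0.99, 0.95, 0.9, 0.66, 0.01
q_2 = (l_2 − l_3) / l_2 = (0.95 − 0.9) / 0.95
     = 0.05 / 0.95 = 0.052632… → 0.05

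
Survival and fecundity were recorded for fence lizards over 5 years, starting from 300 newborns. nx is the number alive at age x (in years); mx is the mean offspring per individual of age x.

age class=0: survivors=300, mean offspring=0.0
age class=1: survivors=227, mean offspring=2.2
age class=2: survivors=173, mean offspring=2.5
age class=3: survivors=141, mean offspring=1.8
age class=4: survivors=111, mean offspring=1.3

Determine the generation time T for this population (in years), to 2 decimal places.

lx = nx/n0 = nx/300: 1, 0.75667…, 0.57667…, 0.47, 0.37
lx·mx: 0, 1.664667…, 1.441667…, 0.846, 0.481 → R0 = 4.433333…
x·lx·mx: 0, 1.664667…, 2.883333…, 2.538, 1.924 → Σ = 9.01…
T = 9.01… / 4.433333… = 2.032331… → 2.03

2.03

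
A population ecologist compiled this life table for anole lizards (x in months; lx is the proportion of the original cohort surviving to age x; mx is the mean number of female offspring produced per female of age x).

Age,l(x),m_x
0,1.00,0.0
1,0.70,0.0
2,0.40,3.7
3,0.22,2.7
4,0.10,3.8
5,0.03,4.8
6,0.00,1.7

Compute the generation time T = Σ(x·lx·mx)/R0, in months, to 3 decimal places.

2.687

lx·mx: 0, 0, 1.48, 0.594, 0.38, 0.144, 0 → R0 = 2.598
x·lx·mx: 0, 0, 2.96, 1.782, 1.52, 0.72, 0 → Σ = 6.982
T = 6.982 / 2.598 = 2.687452… → 2.687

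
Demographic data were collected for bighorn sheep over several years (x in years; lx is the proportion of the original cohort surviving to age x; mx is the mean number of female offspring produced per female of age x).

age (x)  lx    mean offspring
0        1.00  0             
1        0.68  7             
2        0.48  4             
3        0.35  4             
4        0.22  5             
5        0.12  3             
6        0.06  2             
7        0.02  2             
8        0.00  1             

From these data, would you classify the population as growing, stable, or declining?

R0 = Σ lx·mx = 0 + 4.76 + 1.92 + 1.4 + 1.1 + 0.36 + 0.12 + 0.04 + 0 = 9.7
R0 > 1, so the population is growing.

growing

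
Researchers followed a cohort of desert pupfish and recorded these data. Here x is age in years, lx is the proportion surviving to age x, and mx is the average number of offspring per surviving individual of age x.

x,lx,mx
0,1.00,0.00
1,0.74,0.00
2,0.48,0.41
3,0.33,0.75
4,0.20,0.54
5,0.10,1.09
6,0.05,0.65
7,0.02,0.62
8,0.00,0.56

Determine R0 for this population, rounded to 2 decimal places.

0.71

lx·mx by age: 0, 0, 0.1968, 0.2475, 0.108, 0.109, 0.0325, 0.0124, 0
R0 = Σ lx·mx = 0.7062 → 0.71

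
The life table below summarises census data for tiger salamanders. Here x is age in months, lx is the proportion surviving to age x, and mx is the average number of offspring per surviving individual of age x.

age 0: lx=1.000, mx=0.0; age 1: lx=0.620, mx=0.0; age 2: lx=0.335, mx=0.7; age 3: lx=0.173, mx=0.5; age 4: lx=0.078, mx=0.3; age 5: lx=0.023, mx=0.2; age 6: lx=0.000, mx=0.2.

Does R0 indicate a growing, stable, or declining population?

declining

R0 = Σ lx·mx = 0 + 0 + 0.2345 + 0.0865 + 0.0234 + 0.0046 + 0 = 0.349
R0 < 1, so the population is declining.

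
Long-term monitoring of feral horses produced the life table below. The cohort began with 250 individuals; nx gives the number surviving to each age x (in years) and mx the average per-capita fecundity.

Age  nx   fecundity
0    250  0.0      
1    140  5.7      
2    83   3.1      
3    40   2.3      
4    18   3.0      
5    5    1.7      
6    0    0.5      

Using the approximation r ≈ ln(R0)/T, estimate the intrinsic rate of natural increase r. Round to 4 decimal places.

1.0327

lx = nx/n0 = nx/250: 1, 0.56, 0.332, 0.16, 0.072, 0.02, 0
R0 = Σ lx·mx = 0 + 3.192 + 1.0292 + 0.368 + 0.216 + 0.034 + 0 = 4.8392
Σ x·lx·mx = 7.3884; T = 7.3884/4.8392 = 1.52678…
r ≈ ln(R0)/T = ln(4.8392)/1.52678… = 1.032728… → 1.0327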